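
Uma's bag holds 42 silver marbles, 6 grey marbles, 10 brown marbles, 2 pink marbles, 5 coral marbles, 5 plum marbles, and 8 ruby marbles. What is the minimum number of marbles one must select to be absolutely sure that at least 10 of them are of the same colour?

45

By pigeonhole, put each drawn marble into a box by colour. The largest draw with every box below 10 takes min(count, 9) from each colour; colours with fewer than 9 contribute all they have.
Σ min(cᵢ, 9) = 9 + 6 + 9 + 2 + 5 + 5 + 8 = 44.
Draw number 44 + 1 = 45 must push one box to 10.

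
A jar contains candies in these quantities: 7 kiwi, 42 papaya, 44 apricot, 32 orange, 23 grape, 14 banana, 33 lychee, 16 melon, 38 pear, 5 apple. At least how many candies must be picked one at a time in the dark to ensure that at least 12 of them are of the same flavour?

By pigeonhole, put each drawn candy into a box by flavour. The largest draw with every box below 12 takes min(count, 11) from each flavour; flavours with fewer than 11 contribute all they have.
Σ min(cᵢ, 11) = 7 + 11 + 11 + 11 + 11 + 11 + 11 + 11 + 11 + 5 = 100.
Draw number 100 + 1 = 101 must push one box to 12.

101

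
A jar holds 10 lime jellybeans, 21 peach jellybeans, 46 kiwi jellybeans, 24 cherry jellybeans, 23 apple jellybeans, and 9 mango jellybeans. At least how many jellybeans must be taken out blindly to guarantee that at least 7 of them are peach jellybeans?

In the worst case for collecting peach jellybeans, every non-peach jellybean comes out first.
There are 10 + 46 + 24 + 23 + 9 = 112 non-peach jellybeans altogether.
After those, each further jellybean must be peach, so 112 + 7 = 119 draws guarantee 7 peach jellybeans.

119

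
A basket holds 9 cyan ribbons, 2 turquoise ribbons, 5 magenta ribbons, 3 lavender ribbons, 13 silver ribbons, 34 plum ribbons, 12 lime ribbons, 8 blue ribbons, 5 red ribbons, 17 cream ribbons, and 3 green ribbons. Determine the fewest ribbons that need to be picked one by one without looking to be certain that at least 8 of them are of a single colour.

By pigeonhole, put each drawn ribbon into a box by colour. The largest draw with every box below 8 takes min(count, 7) from each colour; colours with fewer than 7 contribute all they have.
Σ min(cᵢ, 7) = 7 + 2 + 5 + 3 + 7 + 7 + 7 + 7 + 5 + 7 + 3 = 60.
Draw number 60 + 1 = 61 must push one box to 8.

61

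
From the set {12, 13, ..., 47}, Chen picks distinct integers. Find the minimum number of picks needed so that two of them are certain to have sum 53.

Two chosen integers sum to 53 exactly when both halves of some pair {x, 53−x} with 12 ≤ x ≤ 53−x ≤ 41 are chosen — 15 such pairs.
The remaining 6 elements (those with no distinct partner in range) can never complete a 53-sum, so the worst case takes all of them and one from each pair: 6 + 15 = 21.
By the pigeonhole principle, the 22nd integer has to be the second member of some pair, so 21 + 1 = 22.

22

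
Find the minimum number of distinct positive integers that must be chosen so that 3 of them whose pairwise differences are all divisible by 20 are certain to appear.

Integers whose pairwise differences are multiples of 20 are exactly those sharing a remainder mod 20. By the pigeonhole principle, the 20 residue classes mod 20 are the pigeonholes.
With 40 integers one could put 2 in each residue class and have no class reach 3.
The 41st integer pushes some class to 3, so 20·2 + 1 = 41.

41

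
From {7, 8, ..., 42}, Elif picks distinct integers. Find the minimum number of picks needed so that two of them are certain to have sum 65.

27

A set avoiding the sum 65 can contain at most one of each pair {x, 65−x}, plus the 16 elements whose complement lies outside the range.
The integers 7, …, 32 (26 of them) are such a set: any two sum to at least 7+8 = 15 and at most 31+32 = 63 < 65.
Any 27th integer completes one of the 10 pairs, so 27 choices force a sum of 65.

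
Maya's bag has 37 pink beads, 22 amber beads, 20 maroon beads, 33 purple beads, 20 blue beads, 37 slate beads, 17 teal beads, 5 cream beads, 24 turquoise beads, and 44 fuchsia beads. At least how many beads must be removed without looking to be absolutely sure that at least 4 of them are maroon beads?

In the worst case for collecting maroon beads, every non-maroon bead comes out first.
There are 37 + 22 + 33 + 20 + 37 + 17 + 5 + 24 + 44 = 239 non-maroon beads altogether.
After those, each further bead must be maroon, so 239 + 4 = 243 draws guarantee 4 maroon beads.

243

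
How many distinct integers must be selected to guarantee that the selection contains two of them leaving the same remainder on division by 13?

14

By pigeonhole, the 13 residue classes mod 13 are the pigeonholes.
With 13 integers one could put 1 in each residue class and have no class reach 2.
The 14th integer pushes some class to 2, so 13·1 + 1 = 14.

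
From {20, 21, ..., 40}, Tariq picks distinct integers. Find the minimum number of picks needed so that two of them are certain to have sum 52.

16

Group the elements by complementary pair {x, 52−x}: {20,32}, {21,31}, {22,30}, …, giving 6 two-element pairs, the single value 26 (it cannot pair with itself since the integers are distinct), and 8 integers whose partner 52−x falls outside [20,40].
Pigeonhole: treating each of those 15 groups as a pigeonhole, one can pick one integer per group — 15 integers — with no two summing to 52.
The 16th integer lands in an occupied pair, forcing a sum of 52.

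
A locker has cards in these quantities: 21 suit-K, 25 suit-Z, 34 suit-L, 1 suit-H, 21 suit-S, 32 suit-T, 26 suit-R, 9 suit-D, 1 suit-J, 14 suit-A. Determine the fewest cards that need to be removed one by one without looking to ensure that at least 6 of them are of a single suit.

43

An adversary could hand out at most 5 cards per suit (suit-H, suit-J run out sooner): 5 + 5 + 5 + 1 + 5 + 5 + 5 + 5 + 1 + 5 = 42 cards and still no suit has 6.
By the pigeonhole principle, one more card lands in a suit already at 5, so 43 draws are enough and 42 are not.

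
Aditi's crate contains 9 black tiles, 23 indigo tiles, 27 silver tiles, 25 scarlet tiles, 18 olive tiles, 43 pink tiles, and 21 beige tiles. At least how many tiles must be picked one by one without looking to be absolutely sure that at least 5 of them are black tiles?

162

In the worst case for collecting black tiles, every non-black tile comes out first.
There are 23 + 27 + 25 + 18 + 43 + 21 = 157 non-black tiles altogether.
After those, each further tile must be black, so 157 + 5 = 162 draws guarantee 5 black tiles.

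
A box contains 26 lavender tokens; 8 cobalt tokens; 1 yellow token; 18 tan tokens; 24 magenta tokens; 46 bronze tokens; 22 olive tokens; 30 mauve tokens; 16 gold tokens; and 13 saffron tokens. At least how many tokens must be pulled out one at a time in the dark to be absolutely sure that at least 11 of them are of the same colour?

By pigeonhole, put each drawn token into a box by colour. The largest draw with every box below 11 takes min(count, 10) from each colour; colours with fewer than 10 contribute all they have.
Σ min(cᵢ, 10) = 10 + 8 + 1 + 10 + 10 + 10 + 10 + 10 + 10 + 10 = 89.
Draw number 89 + 1 = 90 must push one box to 11.

90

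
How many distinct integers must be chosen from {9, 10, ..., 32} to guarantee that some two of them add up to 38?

Group the elements by complementary pair {x, 38−x}: {9,29}, {10,28}, {11,27}, …, giving 10 two-element pairs, the single value 19 (it cannot pair with itself since the integers are distinct), and 3 integers whose partner 38−x falls outside [9,32].
Pigeonhole: treating each of those 14 groups as a pigeonhole, one can pick one integer per group — 14 integers — with no two summing to 38.
The 15th integer lands in an occupied pair, forcing a sum of 38.

15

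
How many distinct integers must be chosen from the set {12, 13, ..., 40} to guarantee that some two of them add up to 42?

21

A set avoiding the sum 42 can contain at most one of each pair {x, 42−x}, plus the 11 elements whose complement lies outside the range or equal to its own complement.
The integers 21, …, 40 (20 of them) are such a set: any two sum to at least 21+22 = 43 > 42.
By the pigeonhole principle, any 21st integer completes one of the 9 pairs, so 21 choices force a sum of 42.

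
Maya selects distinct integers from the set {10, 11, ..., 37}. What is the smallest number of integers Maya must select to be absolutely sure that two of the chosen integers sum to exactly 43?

17

Group the elements by complementary pair {x, 43−x}: {10,33}, {11,32}, {12,31}, …, giving 12 two-element pairs and 4 integers whose partner 43−x falls outside [10,37].
Pigeonhole: treating each of those 16 groups as a pigeonhole, one can pick one integer per group — 16 integers — with no two summing to 43.
The 17th integer lands in an occupied pair, forcing a sum of 43.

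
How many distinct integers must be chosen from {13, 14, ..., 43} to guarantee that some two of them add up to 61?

19

Two chosen integers sum to 61 exactly when both halves of some pair {x, 61−x} with 18 ≤ x ≤ 61−x ≤ 43 are chosen — 13 such pairs.
The remaining 5 elements (those with no distinct partner in range) can never complete a 61-sum, so the worst case takes all of them and one from each pair: 5 + 13 = 18.
By the pigeonhole principle, the 19th integer has to be the second member of some pair, so 18 + 1 = 19.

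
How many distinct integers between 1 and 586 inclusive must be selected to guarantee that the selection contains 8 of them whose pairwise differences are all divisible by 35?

Integers whose pairwise differences are multiples of 35 are exactly those sharing a remainder mod 35. The 35 residue classes mod 35 are the pigeonholes.
With 245 integers one could put 7 in each residue class and have no class reach 8.
The 246th integer pushes some class to 8, so 35·7 + 1 = 246.

246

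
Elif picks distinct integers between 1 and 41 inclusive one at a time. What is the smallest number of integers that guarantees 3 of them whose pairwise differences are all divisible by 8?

Integers whose pairwise differences are multiples of 8 are exactly those sharing a remainder mod 8. By pigeonhole, the 8 residue classes mod 8 are the pigeonholes.
With 16 integers one could put 2 in each residue class and have no class reach 3.
The 17th integer pushes some class to 3, so 8·2 + 1 = 17.

17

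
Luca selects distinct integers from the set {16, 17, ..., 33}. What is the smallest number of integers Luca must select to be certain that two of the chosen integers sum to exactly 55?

Group the elements by complementary pair {x, 55−x}: {22,33}, {23,32}, {24,31}, …, giving 6 two-element pairs and 6 integers whose partner 55−x falls outside [16,33].
Treating each of those 12 groups as a pigeonhole, one can pick one integer per group — 12 integers — with no two summing to 55.
The 13th integer lands in an occupied pair, forcing a sum of 55.

13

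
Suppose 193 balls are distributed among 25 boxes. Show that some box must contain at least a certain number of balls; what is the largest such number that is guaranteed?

The 25 boxes are the holes and the 193 balls are the pigeons.
If every box held at most 7 balls, the total would be at most 25 × 7 = 175, which is less than 193.
So some box holds at least ⌈193/25⌉ = 8 balls.

8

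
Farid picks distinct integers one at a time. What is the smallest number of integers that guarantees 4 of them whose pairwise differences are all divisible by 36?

109

Integers whose pairwise differences are multiples of 36 are exactly those sharing a remainder mod 36. The 36 residue classes mod 36 are the pigeonholes.
With 108 integers one could put 3 in each residue class and have no class reach 4.
The 109th integer pushes some class to 4, so 36·3 + 1 = 109.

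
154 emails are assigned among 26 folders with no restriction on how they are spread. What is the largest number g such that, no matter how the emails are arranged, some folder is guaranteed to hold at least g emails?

6

Pigeonhole: the 26 folders are the holes and the 154 emails are the pigeons.
If every folder held at most 5 emails, the total would be at most 26 × 5 = 130, which is less than 154.
So some folder holds at least ⌈154/26⌉ = 6 emails.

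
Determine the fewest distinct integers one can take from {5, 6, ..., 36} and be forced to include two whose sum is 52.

23

Group the elements by complementary pair {x, 52−x}: {16,36}, {17,35}, {18,34}, …, giving 10 two-element pairs, the single value 26 (it cannot pair with itself since the integers are distinct), and 11 integers whose partner 52−x falls outside [5,36].
Treating each of those 22 groups as a pigeonhole, one can pick one integer per group — 22 integers — with no two summing to 52.
The 23rd integer lands in an occupied pair, forcing a sum of 52.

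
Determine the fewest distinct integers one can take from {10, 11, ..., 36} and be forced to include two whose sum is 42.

A set avoiding the sum 42 can contain at most one of each pair {x, 42−x}, plus the 5 elements whose complement lies outside the range or equal to its own complement.
The integers 21, …, 36 (16 of them) are such a set: any two sum to at least 21+22 = 43 > 42.
Pigeonhole: any 17th integer completes one of the 11 pairs, so 17 choices force a sum of 42.

17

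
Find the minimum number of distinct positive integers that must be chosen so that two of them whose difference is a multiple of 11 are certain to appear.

12

Integers whose pairwise differences are multiples of 11 are exactly those sharing a remainder mod 11. By the pigeonhole principle, the 11 residue classes mod 11 are the pigeonholes.
With 11 integers one could put 1 in each residue class and have no class reach 2.
The 12th integer pushes some class to 2, so 11·1 + 1 = 12.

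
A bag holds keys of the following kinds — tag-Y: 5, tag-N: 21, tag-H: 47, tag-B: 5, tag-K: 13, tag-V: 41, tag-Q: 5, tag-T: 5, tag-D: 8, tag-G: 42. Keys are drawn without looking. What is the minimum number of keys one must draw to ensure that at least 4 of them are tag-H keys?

In the worst case for collecting tag-H keys, every non-tag-H key comes out first.
There are 5 + 21 + 5 + 13 + 41 + 5 + 5 + 8 + 42 = 145 non-tag-H keys altogether.
After those, each further key must be tag-H, so 145 + 4 = 149 draws guarantee 4 tag-H keys.

149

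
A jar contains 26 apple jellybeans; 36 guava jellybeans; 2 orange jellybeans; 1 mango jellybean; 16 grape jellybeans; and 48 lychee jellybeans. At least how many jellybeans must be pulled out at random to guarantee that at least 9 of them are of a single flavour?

36

Pigeonhole: the 6 flavours are the holes; the jellybeans drawn are the pigeons.
To avoid 9 of any one flavour, the worst case takes at most 8 of each flavour, or every jellybean of a flavour that has fewer than 8.
That gives 8 + 8 + 2 + 1 + 8 + 8 = 35 jellybeans with no flavour reaching 9.
The next jellybean forces some flavour to 9, so 35 + 1 = 36.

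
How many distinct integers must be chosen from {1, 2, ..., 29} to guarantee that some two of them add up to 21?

20

A set avoiding the sum 21 can contain at most one of each pair {x, 21−x}, plus the 9 elements whose complement lies outside the range.
The integers 11, …, 29 (19 of them) are such a set: any two sum to at least 11+12 = 23 > 21.
Pigeonhole: any 20th integer completes one of the 10 pairs, so 20 choices force a sum of 21.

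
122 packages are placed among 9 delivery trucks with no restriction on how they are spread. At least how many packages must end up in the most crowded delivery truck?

14

Pigeonhole: the 9 delivery trucks are the holes and the 122 packages are the pigeons.
If every delivery truck held at most 13 packages, the total would be at most 9 × 13 = 117, which is less than 122.
So some delivery truck holds at least ⌈122/9⌉ = 14 packages.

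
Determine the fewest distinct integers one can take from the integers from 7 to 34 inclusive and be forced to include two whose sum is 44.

17

Two chosen integers sum to 44 exactly when both halves of some pair {x, 44−x} with 10 ≤ x ≤ 44−x ≤ 34 are chosen — 12 such pairs.
The remaining 4 elements (those with no distinct partner in range) can never complete a 44-sum, so the worst case takes all of them and one from each pair: 4 + 12 = 16.
The 17th integer has to be the second member of some pair, so 16 + 1 = 17.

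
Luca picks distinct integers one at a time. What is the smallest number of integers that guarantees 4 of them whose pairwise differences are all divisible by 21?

Integers whose pairwise differences are multiples of 21 are exactly those sharing a remainder mod 21. By pigeonhole, the 21 residue classes mod 21 are the pigeonholes.
With 63 integers one could put 3 in each residue class and have no class reach 4.
The 64th integer pushes some class to 4, so 21·3 + 1 = 64.

64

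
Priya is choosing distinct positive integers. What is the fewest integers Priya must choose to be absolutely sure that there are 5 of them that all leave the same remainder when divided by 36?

145

The 36 residue classes mod 36 are the pigeonholes.
With 144 integers one could put 4 in each residue class and have no class reach 5.
The 145th integer pushes some class to 5, so 36·4 + 1 = 145.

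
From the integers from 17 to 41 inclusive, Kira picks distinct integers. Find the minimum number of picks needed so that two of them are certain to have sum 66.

18

A set avoiding the sum 66 can contain at most one of each pair {x, 66−x}, plus the 9 elements whose complement lies outside the range or equal to its own complement.
The integers 17, …, 33 (17 of them) are such a set: any two sum to at least 17+18 = 35 and at most 32+33 = 65 < 66.
By pigeonhole, any 18th integer completes one of the 8 pairs, so 18 choices force a sum of 66.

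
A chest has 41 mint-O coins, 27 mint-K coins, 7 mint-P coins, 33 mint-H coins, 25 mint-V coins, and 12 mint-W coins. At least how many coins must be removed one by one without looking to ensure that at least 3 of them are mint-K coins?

In the worst case for collecting mint-K coins, every non-mint-K coin comes out first.
There are 41 + 7 + 33 + 25 + 12 = 118 non-mint-K coins altogether.
After those, each further coin must be mint-K, so 118 + 3 = 121 draws guarantee 3 mint-K coins.

121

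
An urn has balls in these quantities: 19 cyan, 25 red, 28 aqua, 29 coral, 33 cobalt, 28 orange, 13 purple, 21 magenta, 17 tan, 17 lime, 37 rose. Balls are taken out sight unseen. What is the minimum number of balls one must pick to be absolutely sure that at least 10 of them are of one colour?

100

Pigeonhole: the 11 colours are the holes; the balls drawn are the pigeons.
To avoid 10 of any one colour, the worst case takes at most 9 of each colour.
That gives 9 + 9 + 9 + 9 + 9 + 9 + 9 + 9 + 9 + 9 + 9 = 99 balls with no colour reaching 10.
The next ball forces some colour to 10, so 99 + 1 = 100.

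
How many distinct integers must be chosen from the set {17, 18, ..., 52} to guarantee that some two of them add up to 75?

22

Two chosen integers sum to 75 exactly when both halves of some pair {x, 75−x} with 23 ≤ x ≤ 75−x ≤ 52 are chosen — 15 such pairs.
The remaining 6 elements (those with no distinct partner in range) can never complete a 75-sum, so the worst case takes all of them and one from each pair: 6 + 15 = 21.
The 22nd integer has to be the second member of some pair, so 21 + 1 = 22.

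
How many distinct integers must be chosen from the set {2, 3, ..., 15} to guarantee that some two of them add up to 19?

Group the elements by complementary pair {x, 19−x}: {4,15}, {5,14}, {6,13}, …, giving 6 two-element pairs and 2 integers whose partner 19−x falls outside [2,15].
Treating each of those 8 groups as a pigeonhole, one can pick one integer per group — 8 integers — with no two summing to 19.
The 9th integer lands in an occupied pair, forcing a sum of 19.

9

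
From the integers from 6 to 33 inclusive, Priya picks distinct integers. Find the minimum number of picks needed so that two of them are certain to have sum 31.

19

Two chosen integers sum to 31 exactly when both halves of some pair {x, 31−x} with 6 ≤ x ≤ 31−x ≤ 25 are chosen — 10 such pairs.
The remaining 8 elements (those with no distinct partner in range) can never complete a 31-sum, so the worst case takes all of them and one from each pair: 8 + 10 = 18.
The 19th integer has to be the second member of some pair, so 18 + 1 = 19.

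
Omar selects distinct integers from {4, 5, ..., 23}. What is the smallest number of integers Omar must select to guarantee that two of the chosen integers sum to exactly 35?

Group the elements by complementary pair {x, 35−x}: {12,23}, {13,22}, {14,21}, …, giving 6 two-element pairs and 8 integers whose partner 35−x falls outside [4,23].
Treating each of those 14 groups as a pigeonhole, one can pick one integer per group — 14 integers — with no two summing to 35.
The 15th integer lands in an occupied pair, forcing a sum of 35.

15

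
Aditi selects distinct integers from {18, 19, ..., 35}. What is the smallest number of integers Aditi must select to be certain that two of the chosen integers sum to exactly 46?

14

A set avoiding the sum 46 can contain at most one of each pair {x, 46−x}, plus the 8 elements whose complement lies outside the range or equal to its own complement.
The integers 23, …, 35 (13 of them) are such a set: any two sum to at least 23+24 = 47 > 46.
Any 14th integer completes one of the 5 pairs, so 14 choices force a sum of 46.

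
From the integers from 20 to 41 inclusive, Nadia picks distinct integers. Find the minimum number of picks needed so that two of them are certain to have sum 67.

Two chosen integers sum to 67 exactly when both halves of some pair {x, 67−x} with 26 ≤ x ≤ 67−x ≤ 41 are chosen — 8 such pairs.
The remaining 6 elements (those with no distinct partner in range) can never complete a 67-sum, so the worst case takes all of them and one from each pair: 6 + 8 = 14.
By pigeonhole, the 15th integer has to be the second member of some pair, so 14 + 1 = 15.

15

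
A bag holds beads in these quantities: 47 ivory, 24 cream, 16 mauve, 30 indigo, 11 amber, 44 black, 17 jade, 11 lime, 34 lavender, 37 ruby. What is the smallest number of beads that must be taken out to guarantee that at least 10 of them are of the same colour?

An adversary could hand out at most 9 beads per colour: 9 + 9 + 9 + 9 + 9 + 9 + 9 + 9 + 9 + 9 = 90 beads and still no colour has 10.
By the pigeonhole principle, one more bead lands in a colour already at 9, so 91 draws are enough and 90 are not.

91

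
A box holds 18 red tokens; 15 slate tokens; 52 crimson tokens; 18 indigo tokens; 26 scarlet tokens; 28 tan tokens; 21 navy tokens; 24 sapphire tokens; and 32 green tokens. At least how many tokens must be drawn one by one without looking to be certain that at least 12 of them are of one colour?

By pigeonhole, put each drawn token into a box by colour. The largest draw with every box below 12 takes min(count, 11) from each colour.
Σ min(cᵢ, 11) = 11 + 11 + 11 + 11 + 11 + 11 + 11 + 11 + 11 = 99.
Draw number 99 + 1 = 100 must push one box to 12.

100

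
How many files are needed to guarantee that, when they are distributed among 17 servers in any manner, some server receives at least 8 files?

With 119 files one could put exactly 7 in each of the 17 servers, and no server would reach 8.
One more file must land in a server that already has 7, giving it 8.
So 17 × 7 + 1 = 120 files are required.

120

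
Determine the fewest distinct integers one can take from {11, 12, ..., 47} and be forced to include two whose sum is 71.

26

Two chosen integers sum to 71 exactly when both halves of some pair {x, 71−x} with 24 ≤ x ≤ 71−x ≤ 47 are chosen — 12 such pairs.
The remaining 13 elements (those with no distinct partner in range) can never complete a 71-sum, so the worst case takes all of them and one from each pair: 13 + 12 = 25.
By pigeonhole, the 26th integer has to be the second member of some pair, so 25 + 1 = 26.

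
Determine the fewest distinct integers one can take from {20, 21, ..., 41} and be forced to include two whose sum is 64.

14

A set avoiding the sum 64 can contain at most one of each pair {x, 64−x}, plus the 4 elements whose complement lies outside the range or equal to its own complement.
The integers 20, …, 32 (13 of them) are such a set: any two sum to at least 20+21 = 41 and at most 31+32 = 63 < 64.
By pigeonhole, any 14th integer completes one of the 9 pairs, so 14 choices force a sum of 64.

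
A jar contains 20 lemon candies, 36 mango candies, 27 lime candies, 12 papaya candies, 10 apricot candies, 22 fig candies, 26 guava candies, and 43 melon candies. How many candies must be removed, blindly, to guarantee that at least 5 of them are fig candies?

In the worst case for collecting fig candies, every non-fig candy comes out first.
There are 20 + 36 + 27 + 12 + 10 + 26 + 43 = 174 non-fig candies altogether.
After those, each further candy must be fig, so 174 + 5 = 179 draws guarantee 5 fig candies.

179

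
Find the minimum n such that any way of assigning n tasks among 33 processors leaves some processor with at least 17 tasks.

529

With 528 tasks one could put exactly 16 in each of the 33 processors, and no processor would reach 17.
One more task must land in a processor that already has 16, giving it 17.
So 33 × 16 + 1 = 529 tasks are required.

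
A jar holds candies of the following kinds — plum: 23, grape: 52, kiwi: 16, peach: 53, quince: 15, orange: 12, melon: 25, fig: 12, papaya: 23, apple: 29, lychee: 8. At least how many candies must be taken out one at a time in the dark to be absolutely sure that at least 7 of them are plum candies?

In the worst case for collecting plum candies, every non-plum candy comes out first.
There are 52 + 16 + 53 + 15 + 12 + 25 + 12 + 23 + 29 + 8 = 245 non-plum candies altogether.
After those, each further candy must be plum, so 245 + 7 = 252 draws guarantee 7 plum candies.

252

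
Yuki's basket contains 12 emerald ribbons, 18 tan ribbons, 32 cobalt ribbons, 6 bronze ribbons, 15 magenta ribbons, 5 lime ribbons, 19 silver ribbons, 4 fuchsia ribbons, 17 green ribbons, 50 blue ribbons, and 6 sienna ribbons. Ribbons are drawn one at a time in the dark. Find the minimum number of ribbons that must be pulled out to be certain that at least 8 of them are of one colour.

By the pigeonhole principle, the 11 colours are the holes; the ribbons drawn are the pigeons.
To avoid 8 of any one colour, the worst case takes at most 7 of each colour, or every ribbon of a colour that has fewer than 7.
That gives 7 + 7 + 7 + 6 + 7 + 5 + 7 + 4 + 7 + 7 + 6 = 70 ribbons with no colour reaching 8.
The next ribbon forces some colour to 8, so 70 + 1 = 71.

71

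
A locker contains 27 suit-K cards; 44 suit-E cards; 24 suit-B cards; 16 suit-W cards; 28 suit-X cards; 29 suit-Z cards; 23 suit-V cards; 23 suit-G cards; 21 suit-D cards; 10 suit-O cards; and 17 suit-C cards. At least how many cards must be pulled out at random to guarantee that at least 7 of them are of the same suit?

67

The 11 suits are the holes; the cards drawn are the pigeons.
To avoid 7 of any one suit, the worst case takes at most 6 of each suit.
That gives 6 + 6 + 6 + 6 + 6 + 6 + 6 + 6 + 6 + 6 + 6 = 66 cards with no suit reaching 7.
The next card forces some suit to 7, so 66 + 1 = 67.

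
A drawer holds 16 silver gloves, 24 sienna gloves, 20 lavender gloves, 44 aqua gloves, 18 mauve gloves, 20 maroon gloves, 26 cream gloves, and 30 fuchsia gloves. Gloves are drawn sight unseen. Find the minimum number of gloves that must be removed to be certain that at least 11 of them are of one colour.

81

Pigeonhole: put each drawn glove into a box by colour. The largest draw with every box below 11 takes min(count, 10) from each colour.
Σ min(cᵢ, 10) = 10 + 10 + 10 + 10 + 10 + 10 + 10 + 10 = 80.
Draw number 80 + 1 = 81 must push one box to 11.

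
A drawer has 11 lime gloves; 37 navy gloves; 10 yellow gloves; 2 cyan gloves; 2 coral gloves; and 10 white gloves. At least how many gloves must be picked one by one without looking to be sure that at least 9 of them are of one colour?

37

An adversary could hand out at most 8 gloves per colour (cyan, coral run out sooner): 8 + 8 + 8 + 2 + 2 + 8 = 36 gloves and still no colour has 9.
One more glove lands in a colour already at 8, so 37 draws are enough and 36 are not.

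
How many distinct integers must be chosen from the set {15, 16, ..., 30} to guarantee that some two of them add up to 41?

Group the elements by complementary pair {x, 41−x}: {15,26}, {16,25}, {17,24}, …, giving 6 two-element pairs and 4 integers whose partner 41−x falls outside [15,30].
By the pigeonhole principle, treating each of those 10 groups as a pigeonhole, one can pick one integer per group — 10 integers — with no two summing to 41.
The 11th integer lands in an occupied pair, forcing a sum of 41.

11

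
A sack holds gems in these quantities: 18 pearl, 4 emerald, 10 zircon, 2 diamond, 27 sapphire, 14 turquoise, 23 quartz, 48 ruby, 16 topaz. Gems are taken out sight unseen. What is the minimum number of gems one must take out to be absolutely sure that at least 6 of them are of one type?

42

An adversary could hand out at most 5 gems per type (emerald, diamond run out sooner): 5 + 4 + 5 + 2 + 5 + 5 + 5 + 5 + 5 = 41 gems and still no type has 6.
One more gem lands in a type already at 5, so 42 draws are enough and 41 are not.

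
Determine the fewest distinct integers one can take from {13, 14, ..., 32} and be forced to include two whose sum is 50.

Group the elements by complementary pair {x, 50−x}: {18,32}, {19,31}, {20,30}, …, giving 7 two-element pairs, the single value 25 (it cannot pair with itself since the integers are distinct), and 5 integers whose partner 50−x falls outside [13,32].
Treating each of those 13 groups as a pigeonhole, one can pick one integer per group — 13 integers — with no two summing to 50.
The 14th integer lands in an occupied pair, forcing a sum of 50.

14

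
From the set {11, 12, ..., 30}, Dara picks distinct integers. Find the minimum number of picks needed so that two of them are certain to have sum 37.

13

A set avoiding the sum 37 can contain at most one of each pair {x, 37−x}, plus the 4 elements whose complement lies outside the range.
The integers 19, …, 30 (12 of them) are such a set: any two sum to at least 19+20 = 39 > 37.
By the pigeonhole principle, any 13th integer completes one of the 8 pairs, so 13 choices force a sum of 37.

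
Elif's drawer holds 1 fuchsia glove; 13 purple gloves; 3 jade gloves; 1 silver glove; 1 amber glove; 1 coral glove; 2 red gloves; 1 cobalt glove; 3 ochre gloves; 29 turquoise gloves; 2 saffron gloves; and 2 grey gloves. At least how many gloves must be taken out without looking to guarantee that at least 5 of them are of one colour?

By pigeonhole, put each drawn glove into a box by colour. The largest draw with every box below 5 takes min(count, 4) from each colour; colours with fewer than 4 contribute all they have.
Σ min(cᵢ, 4) = 1 + 4 + 3 + 1 + 1 + 1 + 2 + 1 + 3 + 4 + 2 + 2 = 25.
Draw number 25 + 1 = 26 must push one box to 5.

26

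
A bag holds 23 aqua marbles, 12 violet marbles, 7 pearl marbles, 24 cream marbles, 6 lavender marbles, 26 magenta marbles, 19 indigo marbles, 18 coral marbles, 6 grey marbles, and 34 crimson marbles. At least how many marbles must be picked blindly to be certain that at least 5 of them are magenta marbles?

In the worst case for collecting magenta marbles, every non-magenta marble comes out first.
There are 23 + 12 + 7 + 24 + 6 + 19 + 18 + 6 + 34 = 149 non-magenta marbles altogether.
After those, each further marble must be magenta, so 149 + 5 = 154 draws guarantee 5 magenta marbles.

154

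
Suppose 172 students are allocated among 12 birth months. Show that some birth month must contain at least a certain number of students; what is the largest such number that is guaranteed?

By the pigeonhole principle, the 12 birth months are the holes and the 172 students are the pigeons.
If every birth month held at most 14 students, the total would be at most 12 × 14 = 168, which is less than 172.
So some birth month holds at least ⌈172/12⌉ = 15 students.

15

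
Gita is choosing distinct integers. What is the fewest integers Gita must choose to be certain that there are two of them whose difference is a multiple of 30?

Integers whose pairwise differences are multiples of 30 are exactly those sharing a remainder mod 30. By pigeonhole, the 30 residue classes mod 30 are the pigeonholes.
With 30 integers one could put 1 in each residue class and have no class reach 2.
The 31st integer pushes some class to 2, so 30·1 + 1 = 31.

31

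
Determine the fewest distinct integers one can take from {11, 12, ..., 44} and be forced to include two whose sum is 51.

20

A set avoiding the sum 51 can contain at most one of each pair {x, 51−x}, plus the 4 elements whose complement lies outside the range.
The integers 26, …, 44 (19 of them) are such a set: any two sum to at least 26+27 = 53 > 51.
Any 20th integer completes one of the 15 pairs, so 20 choices force a sum of 51.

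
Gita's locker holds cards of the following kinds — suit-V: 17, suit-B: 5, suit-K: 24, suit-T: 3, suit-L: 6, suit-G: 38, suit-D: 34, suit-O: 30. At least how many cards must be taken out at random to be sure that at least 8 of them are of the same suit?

50

By the pigeonhole principle, put each drawn card into a box by suit. The largest draw with every box below 8 takes min(count, 7) from each suit; suits with fewer than 7 contribute all they have.
Σ min(cᵢ, 7) = 7 + 5 + 7 + 3 + 6 + 7 + 7 + 7 = 49.
Draw number 49 + 1 = 50 must push one box to 8.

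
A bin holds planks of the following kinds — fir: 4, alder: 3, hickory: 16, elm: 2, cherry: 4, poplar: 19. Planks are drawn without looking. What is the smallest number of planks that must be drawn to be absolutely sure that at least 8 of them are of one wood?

28

An adversary could hand out at most 7 planks per wood (4 woods run out sooner): 4 + 3 + 7 + 2 + 4 + 7 = 27 planks and still no wood has 8.
One more plank lands in a wood already at 7, so 28 draws are enough and 27 are not.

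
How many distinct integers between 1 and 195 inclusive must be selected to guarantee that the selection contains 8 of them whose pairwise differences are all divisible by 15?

Integers whose pairwise differences are multiples of 15 are exactly those sharing a remainder mod 15. Pigeonhole: the 15 residue classes mod 15 are the pigeonholes.
With 105 integers one could put 7 in each residue class and have no class reach 8.
The 106th integer pushes some class to 8, so 15·7 + 1 = 106.

106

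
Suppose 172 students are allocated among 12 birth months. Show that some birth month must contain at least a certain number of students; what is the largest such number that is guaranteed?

By pigeonhole, the 12 birth months are the holes and the 172 students are the pigeons.
If every birth month held at most 14 students, the total would be at most 12 × 14 = 168, which is less than 172.
So some birth month holds at least ⌈172/12⌉ = 15 students.

15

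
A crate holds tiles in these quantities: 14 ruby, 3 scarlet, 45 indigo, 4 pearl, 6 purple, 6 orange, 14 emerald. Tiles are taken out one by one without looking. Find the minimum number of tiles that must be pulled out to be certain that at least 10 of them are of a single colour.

47

An adversary could hand out at most 9 tiles per colour (4 colours run out sooner): 9 + 3 + 9 + 4 + 6 + 6 + 9 = 46 tiles and still no colour has 10.
By the pigeonhole principle, one more tile lands in a colour already at 9, so 47 draws are enough and 46 are not.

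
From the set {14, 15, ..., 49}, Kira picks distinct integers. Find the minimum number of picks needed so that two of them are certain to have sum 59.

Group the elements by complementary pair {x, 59−x}: {14,45}, {15,44}, {16,43}, …, giving 16 two-element pairs and 4 integers whose partner 59−x falls outside [14,49].
Pigeonhole: treating each of those 20 groups as a pigeonhole, one can pick one integer per group — 20 integers — with no two summing to 59.
The 21st integer lands in an occupied pair, forcing a sum of 59.

21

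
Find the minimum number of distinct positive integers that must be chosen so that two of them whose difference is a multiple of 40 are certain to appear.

41

Integers whose pairwise differences are multiples of 40 are exactly those sharing a remainder mod 40. The 40 residue classes mod 40 are the pigeonholes.
With 40 integers one could put 1 in each residue class and have no class reach 2.
The 41st integer pushes some class to 2, so 40·1 + 1 = 41.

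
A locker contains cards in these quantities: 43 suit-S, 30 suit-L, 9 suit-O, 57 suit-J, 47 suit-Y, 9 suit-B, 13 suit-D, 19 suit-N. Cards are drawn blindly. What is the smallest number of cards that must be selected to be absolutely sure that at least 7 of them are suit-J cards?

177

In the worst case for collecting suit-J cards, every non-suit-J card comes out first.
There are 43 + 30 + 9 + 47 + 9 + 13 + 19 = 170 non-suit-J cards altogether.
After those, each further card must be suit-J, so 170 + 7 = 177 draws guarantee 7 suit-J cards.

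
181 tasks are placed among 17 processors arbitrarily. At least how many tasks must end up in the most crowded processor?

The 17 processors are the holes and the 181 tasks are the pigeons.
If every processor held at most 10 tasks, the total would be at most 17 × 10 = 170, which is less than 181.
So some processor holds at least ⌈181/17⌉ = 11 tasks.

11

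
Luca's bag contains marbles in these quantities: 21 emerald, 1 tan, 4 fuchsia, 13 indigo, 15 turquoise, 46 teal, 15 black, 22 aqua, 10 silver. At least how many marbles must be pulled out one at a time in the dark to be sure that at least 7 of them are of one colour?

48

An adversary could hand out at most 6 marbles per colour (tan, fuchsia run out sooner): 6 + 1 + 4 + 6 + 6 + 6 + 6 + 6 + 6 = 47 marbles and still no colour has 7.
Pigeonhole: one more marble lands in a colour already at 6, so 48 draws are enough and 47 are not.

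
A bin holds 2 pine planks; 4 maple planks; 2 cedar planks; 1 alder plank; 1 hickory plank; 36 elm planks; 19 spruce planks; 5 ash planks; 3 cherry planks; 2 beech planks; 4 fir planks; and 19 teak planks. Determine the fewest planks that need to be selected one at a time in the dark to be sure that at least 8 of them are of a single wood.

An adversary could hand out at most 7 planks per wood (9 woods run out sooner): 2 + 4 + 2 + 1 + 1 + 7 + 7 + 5 + 3 + 2 + 4 + 7 = 45 planks and still no wood has 8.
One more plank lands in a wood already at 7, so 46 draws are enough and 45 are not.

46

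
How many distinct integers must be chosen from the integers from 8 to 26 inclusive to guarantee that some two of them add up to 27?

14

Group the elements by complementary pair {x, 27−x}: {8,19}, {9,18}, {10,17}, …, giving 6 two-element pairs and 7 integers whose partner 27−x falls outside [8,26].
Treating each of those 13 groups as a pigeonhole, one can pick one integer per group — 13 integers — with no two summing to 27.
The 14th integer lands in an occupied pair, forcing a sum of 27.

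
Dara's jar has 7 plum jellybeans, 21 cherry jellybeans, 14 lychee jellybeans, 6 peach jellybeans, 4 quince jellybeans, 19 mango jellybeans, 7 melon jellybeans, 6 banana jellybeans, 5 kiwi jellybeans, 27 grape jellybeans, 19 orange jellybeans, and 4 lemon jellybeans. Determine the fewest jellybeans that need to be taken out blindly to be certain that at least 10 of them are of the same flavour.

85

An adversary could hand out at most 9 jellybeans per flavour (7 flavours run out sooner): 7 + 9 + 9 + 6 + 4 + 9 + 7 + 6 + 5 + 9 + 9 + 4 = 84 jellybeans and still no flavour has 10.
Pigeonhole: one more jellybean lands in a flavour already at 9, so 85 draws are enough and 84 are not.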